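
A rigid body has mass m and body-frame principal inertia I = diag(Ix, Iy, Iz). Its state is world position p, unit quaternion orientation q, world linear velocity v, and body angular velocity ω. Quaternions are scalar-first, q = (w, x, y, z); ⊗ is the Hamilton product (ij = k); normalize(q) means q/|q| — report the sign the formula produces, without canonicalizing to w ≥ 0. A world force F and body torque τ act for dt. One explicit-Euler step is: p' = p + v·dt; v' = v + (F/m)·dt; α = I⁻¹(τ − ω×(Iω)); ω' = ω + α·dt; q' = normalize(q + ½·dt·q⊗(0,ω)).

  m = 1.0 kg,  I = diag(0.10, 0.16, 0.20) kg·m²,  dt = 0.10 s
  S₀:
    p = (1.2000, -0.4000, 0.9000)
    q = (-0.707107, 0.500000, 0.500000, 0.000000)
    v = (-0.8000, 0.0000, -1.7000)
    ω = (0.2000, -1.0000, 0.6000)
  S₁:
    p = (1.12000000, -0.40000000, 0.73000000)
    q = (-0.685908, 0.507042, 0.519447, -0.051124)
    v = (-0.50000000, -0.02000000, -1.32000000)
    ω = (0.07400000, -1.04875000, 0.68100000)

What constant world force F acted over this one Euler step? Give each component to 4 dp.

F = (3.0000, -0.2000, 3.8000)

v₁ − v₀ = (0.30000000, -0.02000000, 0.38000000)
F = m·Δv/dt = (3.0000, -0.2000, 3.8000)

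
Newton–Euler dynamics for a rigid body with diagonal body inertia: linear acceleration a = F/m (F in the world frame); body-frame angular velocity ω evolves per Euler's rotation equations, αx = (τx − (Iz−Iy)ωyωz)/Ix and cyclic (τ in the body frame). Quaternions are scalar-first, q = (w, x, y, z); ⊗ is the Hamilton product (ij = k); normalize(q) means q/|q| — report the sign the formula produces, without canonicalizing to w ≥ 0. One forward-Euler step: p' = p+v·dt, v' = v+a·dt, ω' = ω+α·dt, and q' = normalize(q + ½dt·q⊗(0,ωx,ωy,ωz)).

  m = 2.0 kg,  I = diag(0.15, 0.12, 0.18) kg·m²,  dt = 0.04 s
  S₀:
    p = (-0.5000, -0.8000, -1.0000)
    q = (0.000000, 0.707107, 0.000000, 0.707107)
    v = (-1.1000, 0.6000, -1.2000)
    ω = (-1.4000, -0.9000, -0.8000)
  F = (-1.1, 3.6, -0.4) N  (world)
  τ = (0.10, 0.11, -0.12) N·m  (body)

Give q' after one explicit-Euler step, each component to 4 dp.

q' = (0.0311, 0.7193, -0.0085, 0.6939)

2q̇ = q⊗(0,ω) = (1.5556354, 0.6363963, -0.4242642, -0.6363963)
q + ½dt·q⊗(0,ω), renormalized = (0.0311, 0.7193, -0.0085, 0.6939)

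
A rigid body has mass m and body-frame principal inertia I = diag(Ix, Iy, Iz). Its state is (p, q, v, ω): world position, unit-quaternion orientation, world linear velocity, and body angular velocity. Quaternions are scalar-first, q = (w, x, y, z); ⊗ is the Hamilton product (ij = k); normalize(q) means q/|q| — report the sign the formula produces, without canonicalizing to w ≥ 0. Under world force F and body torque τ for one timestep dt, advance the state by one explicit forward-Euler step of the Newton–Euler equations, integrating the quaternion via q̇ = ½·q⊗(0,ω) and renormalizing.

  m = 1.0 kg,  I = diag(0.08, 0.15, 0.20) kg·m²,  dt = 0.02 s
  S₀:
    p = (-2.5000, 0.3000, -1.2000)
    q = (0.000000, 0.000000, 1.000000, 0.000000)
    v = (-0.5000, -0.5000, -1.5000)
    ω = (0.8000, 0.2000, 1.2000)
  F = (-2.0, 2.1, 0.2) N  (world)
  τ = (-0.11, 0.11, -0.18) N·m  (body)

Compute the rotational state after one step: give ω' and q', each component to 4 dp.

ω' = (0.7695, 0.2300, 1.1809)
q' = (-0.0020, 0.0120, 0.9999, -0.0080)

ω×(Iω) gyroscopic = (0.0120, -0.1152, 0.0112)
α = I⁻¹(τ − ω×Iω) = (-1.5250, 1.5013, -0.9560)
new body rate ω' = (0.7695, 0.2300, 1.1809)
Hamilton product q⊗(0,ω) = (-0.2000000, 1.2000000, 0.0000000, -0.8000000)
updated quaternion q' = (-0.0020, 0.0120, 0.9999, -0.0080)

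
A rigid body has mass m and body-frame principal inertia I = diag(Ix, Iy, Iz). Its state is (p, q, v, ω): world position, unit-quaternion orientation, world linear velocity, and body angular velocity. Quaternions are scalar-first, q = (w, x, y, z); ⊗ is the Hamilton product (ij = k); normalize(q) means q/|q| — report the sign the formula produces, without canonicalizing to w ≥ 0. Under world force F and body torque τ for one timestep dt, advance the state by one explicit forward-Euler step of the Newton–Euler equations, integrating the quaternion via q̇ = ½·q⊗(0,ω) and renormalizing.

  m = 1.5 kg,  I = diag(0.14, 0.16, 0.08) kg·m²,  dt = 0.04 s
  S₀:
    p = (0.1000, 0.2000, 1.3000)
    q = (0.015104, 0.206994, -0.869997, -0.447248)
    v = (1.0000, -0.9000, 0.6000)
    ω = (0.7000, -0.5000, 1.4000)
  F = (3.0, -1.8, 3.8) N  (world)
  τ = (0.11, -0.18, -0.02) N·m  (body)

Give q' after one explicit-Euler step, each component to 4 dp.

q' = (0.0160, 0.1783, -0.8817, -0.4365)

q⊗(0,ω) = (0.0462529, -1.4310470, -0.6104172, 0.5266465)
updated quaternion q' = (0.0160, 0.1783, -0.8817, -0.4365)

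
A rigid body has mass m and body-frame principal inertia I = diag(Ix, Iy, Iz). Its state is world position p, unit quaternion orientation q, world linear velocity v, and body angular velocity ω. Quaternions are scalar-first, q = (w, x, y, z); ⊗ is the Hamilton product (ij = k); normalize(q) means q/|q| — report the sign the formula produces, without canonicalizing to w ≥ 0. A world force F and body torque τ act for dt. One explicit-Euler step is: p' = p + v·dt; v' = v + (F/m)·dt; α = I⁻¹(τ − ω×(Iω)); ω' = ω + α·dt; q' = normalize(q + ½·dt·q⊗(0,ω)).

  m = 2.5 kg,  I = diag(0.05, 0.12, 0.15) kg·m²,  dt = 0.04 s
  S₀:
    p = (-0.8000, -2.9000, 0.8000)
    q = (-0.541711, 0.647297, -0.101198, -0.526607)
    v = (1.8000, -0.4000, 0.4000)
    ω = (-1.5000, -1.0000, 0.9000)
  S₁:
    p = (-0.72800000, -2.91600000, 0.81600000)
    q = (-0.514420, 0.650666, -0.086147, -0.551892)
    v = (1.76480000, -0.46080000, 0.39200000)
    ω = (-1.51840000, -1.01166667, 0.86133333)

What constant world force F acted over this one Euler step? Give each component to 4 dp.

velocity change Δv = (-0.03520000, -0.06080000, -0.00800000)
F = m·Δv/dt = (-2.2000, -3.8000, -0.5000)

F = (-2.2000, -3.8000, -0.5000)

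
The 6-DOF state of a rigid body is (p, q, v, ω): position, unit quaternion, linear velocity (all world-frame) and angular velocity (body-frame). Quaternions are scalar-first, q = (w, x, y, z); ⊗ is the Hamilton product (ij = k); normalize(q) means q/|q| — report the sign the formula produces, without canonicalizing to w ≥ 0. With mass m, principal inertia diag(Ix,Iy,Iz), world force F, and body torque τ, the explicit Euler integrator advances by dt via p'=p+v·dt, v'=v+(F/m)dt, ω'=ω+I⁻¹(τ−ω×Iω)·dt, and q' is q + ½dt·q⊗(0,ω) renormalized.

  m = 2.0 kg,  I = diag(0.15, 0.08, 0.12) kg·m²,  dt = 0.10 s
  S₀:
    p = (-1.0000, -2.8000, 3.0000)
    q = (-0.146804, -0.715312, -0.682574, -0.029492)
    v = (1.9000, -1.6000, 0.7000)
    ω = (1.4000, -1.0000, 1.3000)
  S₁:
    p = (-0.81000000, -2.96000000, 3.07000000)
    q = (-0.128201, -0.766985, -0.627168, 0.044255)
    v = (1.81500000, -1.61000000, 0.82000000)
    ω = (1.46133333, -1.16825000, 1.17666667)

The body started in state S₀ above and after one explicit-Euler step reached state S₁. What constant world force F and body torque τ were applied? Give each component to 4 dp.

F = (-1.7000, -0.2000, 2.4000)
τ = (0.0400, -0.0800, -0.0500)

velocity change Δv = (-0.08500000, -0.01000000, 0.12000000)
applied force F = (-1.7000, -0.2000, 2.4000)
Δω = ω₁−ω₀ = (0.06133333, -0.16825000, -0.12333333)
gyro term ω₀×Iω₀ = (-0.0520, 0.0546, 0.0980)
I·α + gyro = (0.0400, -0.0800, -0.0500)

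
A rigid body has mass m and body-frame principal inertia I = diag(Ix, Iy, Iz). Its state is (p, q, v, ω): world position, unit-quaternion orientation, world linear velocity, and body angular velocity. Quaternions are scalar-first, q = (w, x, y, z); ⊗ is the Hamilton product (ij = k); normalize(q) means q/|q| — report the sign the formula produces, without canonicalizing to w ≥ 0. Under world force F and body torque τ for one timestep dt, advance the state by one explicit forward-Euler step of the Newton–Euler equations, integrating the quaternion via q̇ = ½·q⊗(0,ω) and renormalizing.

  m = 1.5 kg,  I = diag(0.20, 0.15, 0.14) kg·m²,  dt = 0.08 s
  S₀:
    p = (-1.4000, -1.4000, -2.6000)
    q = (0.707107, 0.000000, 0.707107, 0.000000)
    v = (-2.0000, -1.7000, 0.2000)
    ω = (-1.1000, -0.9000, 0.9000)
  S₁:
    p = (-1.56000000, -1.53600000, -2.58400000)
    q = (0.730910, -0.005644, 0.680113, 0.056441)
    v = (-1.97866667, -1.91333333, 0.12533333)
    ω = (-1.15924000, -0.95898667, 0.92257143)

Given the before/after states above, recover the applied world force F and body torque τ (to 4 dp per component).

F = (0.4000, -4.0000, -1.4000)
τ = (-0.1400, -0.1700, -0.0100)

Δω = ω₁−ω₀ = (-0.05924000, -0.05898667, 0.02257143)
precession coupling = (0.0081, -0.0594, -0.0495)
I·α + gyro = (-0.1400, -0.1700, -0.0100)
Δv = v₁−v₀ = (0.02133333, -0.21333333, -0.07466667)
m·(v₁−v₀)/dt = (0.4000, -4.0000, -1.4000)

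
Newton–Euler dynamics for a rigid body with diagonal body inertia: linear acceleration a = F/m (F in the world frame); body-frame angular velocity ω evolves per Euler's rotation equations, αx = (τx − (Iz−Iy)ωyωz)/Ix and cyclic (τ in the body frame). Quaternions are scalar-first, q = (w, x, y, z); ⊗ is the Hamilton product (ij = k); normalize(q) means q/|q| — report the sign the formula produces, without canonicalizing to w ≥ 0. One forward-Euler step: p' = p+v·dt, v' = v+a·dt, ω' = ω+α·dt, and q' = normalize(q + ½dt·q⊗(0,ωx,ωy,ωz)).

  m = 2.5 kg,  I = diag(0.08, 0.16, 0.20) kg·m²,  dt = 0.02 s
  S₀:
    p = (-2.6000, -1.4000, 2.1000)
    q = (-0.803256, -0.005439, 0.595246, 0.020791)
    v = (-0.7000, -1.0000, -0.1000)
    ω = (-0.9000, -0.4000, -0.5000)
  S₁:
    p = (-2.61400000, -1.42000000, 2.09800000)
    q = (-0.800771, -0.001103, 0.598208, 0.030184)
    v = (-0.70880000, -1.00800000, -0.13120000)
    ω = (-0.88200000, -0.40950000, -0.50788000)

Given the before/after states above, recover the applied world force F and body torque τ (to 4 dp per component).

F = (-1.1000, -1.0000, -3.9000)
τ = (0.0800, -0.1300, -0.0500)

velocity change Δv = (-0.00880000, -0.00800000, -0.03120000)
F = m·Δv/dt = (-1.1000, -1.0000, -3.9000)
rate change Δω = (0.01800000, -0.00950000, -0.00788000)
ω₀×(Iω₀) = (0.0080, -0.0540, 0.0288)
applied torque τ = (0.0800, -0.1300, -0.0500)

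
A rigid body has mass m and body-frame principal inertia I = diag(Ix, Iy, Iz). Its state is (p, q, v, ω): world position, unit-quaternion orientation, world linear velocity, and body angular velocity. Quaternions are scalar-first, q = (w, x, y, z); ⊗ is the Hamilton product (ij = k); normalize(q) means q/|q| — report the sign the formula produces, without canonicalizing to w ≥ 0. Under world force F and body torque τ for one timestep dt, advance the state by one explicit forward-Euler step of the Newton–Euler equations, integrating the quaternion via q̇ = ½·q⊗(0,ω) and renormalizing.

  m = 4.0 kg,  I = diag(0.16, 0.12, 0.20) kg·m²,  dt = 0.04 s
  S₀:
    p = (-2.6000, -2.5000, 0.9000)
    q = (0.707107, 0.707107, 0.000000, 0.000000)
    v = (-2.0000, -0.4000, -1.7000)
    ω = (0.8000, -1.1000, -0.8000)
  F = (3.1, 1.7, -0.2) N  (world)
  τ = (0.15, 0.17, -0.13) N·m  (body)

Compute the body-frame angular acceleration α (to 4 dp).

α = (0.4975, 1.2033, -0.8260)

precession coupling ω×(Iω) = (0.0704, 0.0256, 0.0352)
(τ − ω×Iω)/I = (0.4975, 1.2033, -0.8260)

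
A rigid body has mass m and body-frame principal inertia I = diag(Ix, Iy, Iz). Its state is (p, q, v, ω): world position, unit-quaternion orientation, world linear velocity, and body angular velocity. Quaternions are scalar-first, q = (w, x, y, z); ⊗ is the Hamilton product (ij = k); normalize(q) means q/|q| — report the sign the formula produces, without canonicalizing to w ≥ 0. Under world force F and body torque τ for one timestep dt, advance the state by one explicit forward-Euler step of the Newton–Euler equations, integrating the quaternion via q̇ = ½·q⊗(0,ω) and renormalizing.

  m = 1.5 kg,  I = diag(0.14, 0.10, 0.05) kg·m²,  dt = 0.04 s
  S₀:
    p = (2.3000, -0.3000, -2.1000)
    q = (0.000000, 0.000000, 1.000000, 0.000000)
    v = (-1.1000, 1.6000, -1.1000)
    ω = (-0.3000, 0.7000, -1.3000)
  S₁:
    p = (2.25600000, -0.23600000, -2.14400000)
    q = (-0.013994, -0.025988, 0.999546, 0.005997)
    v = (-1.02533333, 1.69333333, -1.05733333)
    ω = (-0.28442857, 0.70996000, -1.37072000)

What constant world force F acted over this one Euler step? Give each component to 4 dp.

velocity change Δv = (0.07466667, 0.09333333, 0.04266667)
F = m·Δv/dt = (2.8000, 3.5000, 1.6000)

F = (2.8000, 3.5000, 1.6000)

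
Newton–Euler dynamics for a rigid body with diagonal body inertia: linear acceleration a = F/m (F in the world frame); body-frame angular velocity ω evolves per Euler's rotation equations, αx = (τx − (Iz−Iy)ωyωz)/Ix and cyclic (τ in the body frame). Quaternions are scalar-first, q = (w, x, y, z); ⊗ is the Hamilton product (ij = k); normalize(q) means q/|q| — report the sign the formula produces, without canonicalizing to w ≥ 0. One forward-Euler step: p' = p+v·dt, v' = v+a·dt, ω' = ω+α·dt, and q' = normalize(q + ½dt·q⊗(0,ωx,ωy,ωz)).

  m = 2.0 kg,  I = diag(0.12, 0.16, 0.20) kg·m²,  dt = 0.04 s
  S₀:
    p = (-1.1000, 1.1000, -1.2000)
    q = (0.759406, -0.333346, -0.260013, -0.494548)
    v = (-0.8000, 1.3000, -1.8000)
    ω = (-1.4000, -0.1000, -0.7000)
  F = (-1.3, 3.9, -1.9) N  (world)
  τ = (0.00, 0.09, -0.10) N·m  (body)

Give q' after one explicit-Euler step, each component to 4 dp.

Hamilton product q⊗(0,ω) = (-0.8388693, -0.9306141, 0.3830844, -0.8622678)
q + ½dt·q⊗(0,ω), renormalized = (0.7423, -0.3518, -0.2522, -0.5115)

q' = (0.7423, -0.3518, -0.2522, -0.5115)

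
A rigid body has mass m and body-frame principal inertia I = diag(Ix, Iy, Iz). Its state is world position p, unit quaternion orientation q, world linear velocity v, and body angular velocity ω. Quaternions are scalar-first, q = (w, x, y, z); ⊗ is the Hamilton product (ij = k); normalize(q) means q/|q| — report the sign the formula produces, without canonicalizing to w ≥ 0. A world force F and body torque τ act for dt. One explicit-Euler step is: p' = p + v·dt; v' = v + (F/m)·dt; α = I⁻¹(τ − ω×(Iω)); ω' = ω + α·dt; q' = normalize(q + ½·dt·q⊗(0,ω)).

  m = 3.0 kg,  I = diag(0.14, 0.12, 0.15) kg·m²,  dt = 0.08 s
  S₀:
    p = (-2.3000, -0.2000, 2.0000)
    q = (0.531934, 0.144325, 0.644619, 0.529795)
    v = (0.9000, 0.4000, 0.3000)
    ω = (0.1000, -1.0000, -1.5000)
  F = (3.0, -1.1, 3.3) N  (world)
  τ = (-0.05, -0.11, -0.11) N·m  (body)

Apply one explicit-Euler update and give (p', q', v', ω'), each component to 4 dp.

precession coupling ω×(Iω) = (0.0450, 0.0015, 0.0020)
(τ − ω×Iω)/I = (-0.6786, -0.9292, -0.7467)
new body rate ω' = (0.0457, -1.0743, -1.5597)
Hamilton product q⊗(0,ω) = (1.4248790, -0.3839401, -0.2624670, -1.0066879)
updated quaternion q' = (0.5874, 0.1286, 0.6325, 0.4883)
a = F/m = (1.0000, -0.3667, 1.1000)
p' = p + v·dt = (-2.2280, -0.1680, 2.0240)
v + (F/m)dt = (0.9800, 0.3707, 0.3880)

p' = (-2.2280, -0.1680, 2.0240)
q' = (0.5874, 0.1286, 0.6325, 0.4883)
v' = (0.9800, 0.3707, 0.3880)
ω' = (0.0457, -1.0743, -1.5597)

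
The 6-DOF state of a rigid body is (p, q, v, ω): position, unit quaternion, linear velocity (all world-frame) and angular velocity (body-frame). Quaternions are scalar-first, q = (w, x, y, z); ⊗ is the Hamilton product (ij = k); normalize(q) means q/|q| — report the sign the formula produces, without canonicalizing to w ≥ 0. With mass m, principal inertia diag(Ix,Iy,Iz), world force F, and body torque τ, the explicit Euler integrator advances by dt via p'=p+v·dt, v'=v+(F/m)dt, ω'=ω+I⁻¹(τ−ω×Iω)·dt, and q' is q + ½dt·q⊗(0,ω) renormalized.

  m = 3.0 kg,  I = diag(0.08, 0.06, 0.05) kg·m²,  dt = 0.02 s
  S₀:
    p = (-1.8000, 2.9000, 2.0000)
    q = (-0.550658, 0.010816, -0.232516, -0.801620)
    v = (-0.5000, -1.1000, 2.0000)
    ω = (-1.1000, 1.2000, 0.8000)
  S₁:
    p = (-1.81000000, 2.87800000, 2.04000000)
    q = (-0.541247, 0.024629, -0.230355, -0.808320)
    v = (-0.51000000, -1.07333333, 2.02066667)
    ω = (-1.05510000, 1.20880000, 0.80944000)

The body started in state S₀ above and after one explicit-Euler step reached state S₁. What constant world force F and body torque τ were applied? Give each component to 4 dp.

velocity change Δv = (-0.01000000, 0.02666667, 0.02066667)
F = m·Δv/dt = (-1.5000, 4.0000, 3.1000)
rate change Δω = (0.04490000, 0.00880000, 0.00944000)
applied torque τ = (0.1700, 0.0000, 0.0500)

F = (-1.5000, 4.0000, 3.1000)
τ = (0.1700, 0.0000, 0.0500)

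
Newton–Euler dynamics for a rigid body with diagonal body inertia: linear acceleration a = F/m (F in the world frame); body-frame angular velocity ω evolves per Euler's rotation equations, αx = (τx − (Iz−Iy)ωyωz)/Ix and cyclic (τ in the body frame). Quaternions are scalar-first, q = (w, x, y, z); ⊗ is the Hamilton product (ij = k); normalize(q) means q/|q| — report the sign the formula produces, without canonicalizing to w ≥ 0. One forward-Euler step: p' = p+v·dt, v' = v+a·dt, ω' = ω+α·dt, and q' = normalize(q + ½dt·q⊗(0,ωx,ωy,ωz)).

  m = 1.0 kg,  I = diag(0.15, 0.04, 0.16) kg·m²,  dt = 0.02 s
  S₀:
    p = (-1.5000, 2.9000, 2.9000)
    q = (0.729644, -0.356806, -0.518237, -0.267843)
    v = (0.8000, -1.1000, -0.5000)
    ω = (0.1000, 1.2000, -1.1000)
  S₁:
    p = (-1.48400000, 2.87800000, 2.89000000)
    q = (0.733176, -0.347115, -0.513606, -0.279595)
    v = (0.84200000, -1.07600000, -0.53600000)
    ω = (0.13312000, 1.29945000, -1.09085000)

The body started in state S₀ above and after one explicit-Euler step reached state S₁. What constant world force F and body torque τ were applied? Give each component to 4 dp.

F = (2.1000, 1.2000, -1.8000)
τ = (0.0900, 0.2000, 0.0600)

Δv = v₁−v₀ = (0.04200000, 0.02400000, -0.03600000)
F = m·Δv/dt = (2.1000, 1.2000, -1.8000)
rate change Δω = (0.03312000, 0.09945000, 0.00915000)
gyro term ω₀×Iω₀ = (-0.1584, 0.0011, -0.0132)
applied torque τ = (0.0900, 0.2000, 0.0600)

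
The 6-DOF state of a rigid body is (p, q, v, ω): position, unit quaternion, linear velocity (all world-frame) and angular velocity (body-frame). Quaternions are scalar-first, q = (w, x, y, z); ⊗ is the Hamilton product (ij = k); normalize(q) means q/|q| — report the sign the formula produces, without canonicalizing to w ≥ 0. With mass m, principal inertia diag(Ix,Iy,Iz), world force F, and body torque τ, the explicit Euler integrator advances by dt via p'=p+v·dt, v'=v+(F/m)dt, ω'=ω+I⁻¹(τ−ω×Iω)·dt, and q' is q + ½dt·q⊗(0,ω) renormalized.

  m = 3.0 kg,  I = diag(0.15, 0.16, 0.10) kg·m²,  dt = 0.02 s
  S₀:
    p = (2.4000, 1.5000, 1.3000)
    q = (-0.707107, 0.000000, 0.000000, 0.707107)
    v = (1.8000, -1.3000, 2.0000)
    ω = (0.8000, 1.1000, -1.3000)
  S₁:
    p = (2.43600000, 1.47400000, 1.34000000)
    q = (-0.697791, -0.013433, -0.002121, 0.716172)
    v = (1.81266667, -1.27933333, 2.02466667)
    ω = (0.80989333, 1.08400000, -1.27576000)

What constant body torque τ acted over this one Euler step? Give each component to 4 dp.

τ = (0.1600, -0.1800, 0.1300)

rate change Δω = (0.00989333, -0.01600000, 0.02424000)
ω₀×(Iω₀) = (0.0858, -0.0520, 0.0088)
τ = I·(Δω/dt) + ω₀×(Iω₀) = (0.1600, -0.1800, 0.1300)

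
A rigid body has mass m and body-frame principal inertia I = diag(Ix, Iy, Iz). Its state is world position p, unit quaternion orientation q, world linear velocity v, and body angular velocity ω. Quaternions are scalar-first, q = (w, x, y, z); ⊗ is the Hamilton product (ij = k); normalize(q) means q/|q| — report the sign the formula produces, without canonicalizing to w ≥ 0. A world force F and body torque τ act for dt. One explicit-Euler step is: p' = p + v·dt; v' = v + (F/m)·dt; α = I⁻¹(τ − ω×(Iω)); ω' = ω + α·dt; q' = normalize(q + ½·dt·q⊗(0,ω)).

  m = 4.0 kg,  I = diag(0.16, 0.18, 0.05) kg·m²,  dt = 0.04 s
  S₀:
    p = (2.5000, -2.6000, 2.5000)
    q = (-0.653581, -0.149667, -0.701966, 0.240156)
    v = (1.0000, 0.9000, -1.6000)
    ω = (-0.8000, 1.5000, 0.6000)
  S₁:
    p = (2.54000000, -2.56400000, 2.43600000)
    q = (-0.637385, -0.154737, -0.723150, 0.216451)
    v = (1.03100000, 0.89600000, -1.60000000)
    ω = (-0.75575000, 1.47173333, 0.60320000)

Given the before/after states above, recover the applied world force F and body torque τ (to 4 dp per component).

F = (3.1000, -0.4000, 0.0000)
τ = (0.0600, -0.1800, -0.0200)

ω₁ − ω₀ = (0.04425000, -0.02826667, 0.00320000)
ω₀×(Iω₀) = (-0.1170, -0.0528, -0.0240)
τ = I·(Δω/dt) + ω₀×(Iω₀) = (0.0600, -0.1800, -0.0200)
Δv = v₁−v₀ = (0.03100000, -0.00400000, 0.00000000)
F = m·Δv/dt = (3.1000, -0.4000, 0.0000)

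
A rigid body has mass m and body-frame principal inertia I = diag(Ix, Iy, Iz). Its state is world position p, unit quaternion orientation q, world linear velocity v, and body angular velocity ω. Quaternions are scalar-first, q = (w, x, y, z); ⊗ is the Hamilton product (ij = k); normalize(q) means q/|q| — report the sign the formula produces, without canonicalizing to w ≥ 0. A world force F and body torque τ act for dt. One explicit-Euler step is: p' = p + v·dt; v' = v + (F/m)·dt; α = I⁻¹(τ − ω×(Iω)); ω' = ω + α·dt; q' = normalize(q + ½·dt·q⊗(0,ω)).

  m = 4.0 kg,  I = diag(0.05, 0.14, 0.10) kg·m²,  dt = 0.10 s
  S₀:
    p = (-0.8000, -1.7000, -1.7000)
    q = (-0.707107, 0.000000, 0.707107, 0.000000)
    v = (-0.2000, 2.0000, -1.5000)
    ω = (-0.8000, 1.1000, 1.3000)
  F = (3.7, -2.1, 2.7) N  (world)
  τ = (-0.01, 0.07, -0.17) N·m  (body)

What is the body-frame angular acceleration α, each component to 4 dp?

precession coupling ω×(Iω) = (-0.0572, 0.0520, -0.0792)
α = I⁻¹(τ − ω×Iω) = (0.9440, 0.1286, -0.9080)

α = (0.9440, 0.1286, -0.9080)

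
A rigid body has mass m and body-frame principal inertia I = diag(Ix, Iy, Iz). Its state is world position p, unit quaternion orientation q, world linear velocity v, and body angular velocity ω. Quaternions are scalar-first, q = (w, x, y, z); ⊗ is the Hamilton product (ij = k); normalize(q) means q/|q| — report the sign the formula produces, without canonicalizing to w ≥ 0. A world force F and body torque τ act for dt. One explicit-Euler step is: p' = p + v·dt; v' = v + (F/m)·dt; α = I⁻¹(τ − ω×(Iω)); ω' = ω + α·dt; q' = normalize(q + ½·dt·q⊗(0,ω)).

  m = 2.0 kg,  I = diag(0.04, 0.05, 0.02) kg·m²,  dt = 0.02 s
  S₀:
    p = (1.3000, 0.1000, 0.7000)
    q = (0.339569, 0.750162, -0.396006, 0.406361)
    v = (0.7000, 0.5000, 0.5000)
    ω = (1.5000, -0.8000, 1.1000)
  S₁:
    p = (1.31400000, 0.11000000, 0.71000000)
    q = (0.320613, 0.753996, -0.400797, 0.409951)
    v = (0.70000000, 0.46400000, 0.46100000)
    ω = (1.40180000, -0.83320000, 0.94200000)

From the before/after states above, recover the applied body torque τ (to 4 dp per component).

rate change Δω = (-0.09820000, -0.03320000, -0.15800000)
ω₀×(Iω₀) = (0.0264, 0.0330, -0.0120)
I·α + gyro = (-0.1700, -0.0500, -0.1700)

τ = (-0.1700, -0.0500, -0.1700)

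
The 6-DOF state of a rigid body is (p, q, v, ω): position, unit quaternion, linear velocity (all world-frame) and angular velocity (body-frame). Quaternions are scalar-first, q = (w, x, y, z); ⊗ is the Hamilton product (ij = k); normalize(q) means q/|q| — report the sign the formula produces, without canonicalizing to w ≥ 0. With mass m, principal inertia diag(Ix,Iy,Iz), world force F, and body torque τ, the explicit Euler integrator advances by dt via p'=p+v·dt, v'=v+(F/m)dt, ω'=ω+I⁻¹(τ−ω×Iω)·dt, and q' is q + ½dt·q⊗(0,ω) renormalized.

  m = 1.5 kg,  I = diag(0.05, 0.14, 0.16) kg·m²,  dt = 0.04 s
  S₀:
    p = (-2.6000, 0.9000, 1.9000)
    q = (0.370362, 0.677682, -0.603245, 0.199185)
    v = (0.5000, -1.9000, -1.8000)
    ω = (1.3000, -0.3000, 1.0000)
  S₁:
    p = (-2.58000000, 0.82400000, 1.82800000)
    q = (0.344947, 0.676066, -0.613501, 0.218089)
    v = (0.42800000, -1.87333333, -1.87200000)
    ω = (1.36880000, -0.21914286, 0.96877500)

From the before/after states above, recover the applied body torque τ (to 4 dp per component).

τ = (0.0800, 0.1400, -0.1600)

Δω = ω₁−ω₀ = (0.06880000, 0.08085714, -0.03122500)
τ = I·(Δω/dt) + ω₀×(Iω₀) = (0.0800, 0.1400, -0.1600)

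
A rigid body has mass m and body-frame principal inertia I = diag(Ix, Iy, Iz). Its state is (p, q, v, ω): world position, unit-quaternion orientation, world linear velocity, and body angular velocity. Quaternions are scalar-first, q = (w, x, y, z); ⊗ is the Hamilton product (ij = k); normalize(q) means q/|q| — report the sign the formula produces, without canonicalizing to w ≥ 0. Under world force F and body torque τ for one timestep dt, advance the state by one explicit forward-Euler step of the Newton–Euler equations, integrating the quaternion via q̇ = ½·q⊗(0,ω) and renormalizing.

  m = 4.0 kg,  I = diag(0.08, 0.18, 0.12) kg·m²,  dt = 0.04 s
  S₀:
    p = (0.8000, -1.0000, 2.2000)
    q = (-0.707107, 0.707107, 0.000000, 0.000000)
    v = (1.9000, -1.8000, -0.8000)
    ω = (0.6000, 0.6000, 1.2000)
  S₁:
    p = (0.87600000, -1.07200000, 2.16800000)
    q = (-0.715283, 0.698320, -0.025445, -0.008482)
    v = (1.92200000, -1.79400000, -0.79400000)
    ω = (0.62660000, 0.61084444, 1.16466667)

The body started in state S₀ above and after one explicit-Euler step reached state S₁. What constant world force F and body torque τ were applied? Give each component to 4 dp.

velocity change Δv = (0.02200000, 0.00600000, 0.00600000)
applied force F = (2.2000, 0.6000, 0.6000)
Δω = ω₁−ω₀ = (0.02660000, 0.01084444, -0.03533333)
ω₀×(Iω₀) = (-0.0432, -0.0288, 0.0360)
I·α + gyro = (0.0100, 0.0200, -0.0700)

F = (2.2000, 0.6000, 0.6000)
τ = (0.0100, 0.0200, -0.0700)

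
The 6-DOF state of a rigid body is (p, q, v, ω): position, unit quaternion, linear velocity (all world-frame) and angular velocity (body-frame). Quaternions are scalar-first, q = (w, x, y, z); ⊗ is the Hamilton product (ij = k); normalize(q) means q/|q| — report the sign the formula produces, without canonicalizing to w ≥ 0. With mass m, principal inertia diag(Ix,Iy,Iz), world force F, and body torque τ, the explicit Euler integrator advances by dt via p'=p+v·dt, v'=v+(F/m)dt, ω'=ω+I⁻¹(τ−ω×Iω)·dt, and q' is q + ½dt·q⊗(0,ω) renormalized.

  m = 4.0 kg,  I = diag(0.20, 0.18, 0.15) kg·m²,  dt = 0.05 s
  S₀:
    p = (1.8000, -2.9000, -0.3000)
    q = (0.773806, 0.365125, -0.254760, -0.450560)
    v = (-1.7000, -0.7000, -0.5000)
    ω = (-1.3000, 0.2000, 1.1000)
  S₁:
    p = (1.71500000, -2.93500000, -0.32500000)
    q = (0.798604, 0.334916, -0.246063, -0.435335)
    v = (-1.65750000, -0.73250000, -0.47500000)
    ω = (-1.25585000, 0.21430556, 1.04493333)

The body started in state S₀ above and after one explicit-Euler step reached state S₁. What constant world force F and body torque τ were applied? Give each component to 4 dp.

rate change Δω = (0.04415000, 0.01430556, -0.05506667)
ω₀×(Iω₀) = (-0.0066, -0.0715, 0.0052)
applied torque τ = (0.1700, -0.0200, -0.1600)
Δv = v₁−v₀ = (0.04250000, -0.03250000, 0.02500000)
applied force F = (3.4000, -2.6000, 2.0000)

F = (3.4000, -2.6000, 2.0000)
τ = (0.1700, -0.0200, -0.1600)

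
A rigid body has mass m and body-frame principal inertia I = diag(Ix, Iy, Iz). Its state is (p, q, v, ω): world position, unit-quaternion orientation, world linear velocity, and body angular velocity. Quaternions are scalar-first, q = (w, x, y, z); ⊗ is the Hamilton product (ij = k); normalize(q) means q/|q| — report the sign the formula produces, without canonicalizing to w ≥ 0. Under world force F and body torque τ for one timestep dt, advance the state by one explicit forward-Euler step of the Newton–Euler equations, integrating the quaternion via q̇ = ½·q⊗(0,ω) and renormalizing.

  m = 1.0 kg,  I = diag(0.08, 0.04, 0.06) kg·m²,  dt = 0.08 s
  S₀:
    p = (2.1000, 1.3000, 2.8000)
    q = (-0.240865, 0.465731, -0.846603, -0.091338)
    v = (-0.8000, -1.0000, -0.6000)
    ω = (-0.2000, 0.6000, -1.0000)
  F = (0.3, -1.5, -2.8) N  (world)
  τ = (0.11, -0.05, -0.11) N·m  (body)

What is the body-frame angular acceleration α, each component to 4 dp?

α = (1.5250, -1.3500, -1.9133)

precession coupling ω×(Iω) = (-0.0120, 0.0040, 0.0048)
angular accel α = (1.5250, -1.3500, -1.9133)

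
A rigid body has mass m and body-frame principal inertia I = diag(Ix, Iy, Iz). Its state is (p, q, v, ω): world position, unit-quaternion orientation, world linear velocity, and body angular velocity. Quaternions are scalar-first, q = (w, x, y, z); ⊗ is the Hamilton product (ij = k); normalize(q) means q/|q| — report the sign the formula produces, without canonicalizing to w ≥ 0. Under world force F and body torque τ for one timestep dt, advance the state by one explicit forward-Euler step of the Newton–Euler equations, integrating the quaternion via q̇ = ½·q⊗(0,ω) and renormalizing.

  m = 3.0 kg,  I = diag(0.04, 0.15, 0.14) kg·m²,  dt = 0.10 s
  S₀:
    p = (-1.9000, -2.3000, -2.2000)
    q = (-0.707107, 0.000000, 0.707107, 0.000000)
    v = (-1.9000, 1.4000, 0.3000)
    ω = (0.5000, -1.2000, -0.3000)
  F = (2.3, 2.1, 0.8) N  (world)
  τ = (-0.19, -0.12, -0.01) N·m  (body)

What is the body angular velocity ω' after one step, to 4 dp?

precession coupling ω×(Iω) = (-0.0036, 0.0150, -0.0660)
angular accel α = (-4.6600, -0.9000, 0.4000)
ω + α·dt = (0.0340, -1.2900, -0.2600)

ω' = (0.0340, -1.2900, -0.2600)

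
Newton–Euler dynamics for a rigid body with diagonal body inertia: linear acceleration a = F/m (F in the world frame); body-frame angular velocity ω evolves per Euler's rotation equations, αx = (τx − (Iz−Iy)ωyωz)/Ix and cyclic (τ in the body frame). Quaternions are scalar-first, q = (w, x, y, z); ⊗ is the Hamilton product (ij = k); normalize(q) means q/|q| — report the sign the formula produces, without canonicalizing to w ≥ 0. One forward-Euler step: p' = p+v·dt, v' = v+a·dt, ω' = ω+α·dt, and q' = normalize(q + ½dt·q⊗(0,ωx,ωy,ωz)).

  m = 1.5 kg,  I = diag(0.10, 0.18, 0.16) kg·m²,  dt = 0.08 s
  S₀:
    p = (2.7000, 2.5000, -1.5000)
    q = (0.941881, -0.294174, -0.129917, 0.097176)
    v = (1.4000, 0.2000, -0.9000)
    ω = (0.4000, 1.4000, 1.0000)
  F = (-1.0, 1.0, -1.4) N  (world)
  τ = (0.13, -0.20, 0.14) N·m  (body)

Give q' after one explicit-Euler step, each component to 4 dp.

2q̇ = q⊗(0,ω) = (0.2023774, 0.1107890, 1.6516778, 0.5820042)
q' = normalize(q + ½dt·q⊗(0,ω)) = (0.9476, -0.2890, -0.0637, 0.1202)

q' = (0.9476, -0.2890, -0.0637, 0.1202)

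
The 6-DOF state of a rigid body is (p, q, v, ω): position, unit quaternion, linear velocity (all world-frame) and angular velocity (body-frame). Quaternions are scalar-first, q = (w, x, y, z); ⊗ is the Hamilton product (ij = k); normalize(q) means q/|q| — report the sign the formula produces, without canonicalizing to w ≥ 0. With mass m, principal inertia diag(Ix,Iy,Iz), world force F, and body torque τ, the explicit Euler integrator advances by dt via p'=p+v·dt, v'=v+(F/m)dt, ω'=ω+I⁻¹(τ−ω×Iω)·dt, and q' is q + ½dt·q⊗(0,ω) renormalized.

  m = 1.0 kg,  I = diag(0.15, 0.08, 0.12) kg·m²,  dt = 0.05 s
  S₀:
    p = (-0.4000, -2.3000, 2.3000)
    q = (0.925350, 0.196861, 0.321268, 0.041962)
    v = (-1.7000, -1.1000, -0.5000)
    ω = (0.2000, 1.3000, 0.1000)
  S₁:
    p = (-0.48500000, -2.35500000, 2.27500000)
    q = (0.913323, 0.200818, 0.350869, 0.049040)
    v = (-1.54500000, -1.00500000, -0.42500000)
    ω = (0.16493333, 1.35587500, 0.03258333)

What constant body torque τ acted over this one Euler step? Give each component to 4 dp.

ω₁ − ω₀ = (-0.03506667, 0.05587500, -0.06741667)
precession coupling = (0.0052, 0.0006, -0.0182)
applied torque τ = (-0.1000, 0.0900, -0.1800)

τ = (-0.1000, 0.0900, -0.1800)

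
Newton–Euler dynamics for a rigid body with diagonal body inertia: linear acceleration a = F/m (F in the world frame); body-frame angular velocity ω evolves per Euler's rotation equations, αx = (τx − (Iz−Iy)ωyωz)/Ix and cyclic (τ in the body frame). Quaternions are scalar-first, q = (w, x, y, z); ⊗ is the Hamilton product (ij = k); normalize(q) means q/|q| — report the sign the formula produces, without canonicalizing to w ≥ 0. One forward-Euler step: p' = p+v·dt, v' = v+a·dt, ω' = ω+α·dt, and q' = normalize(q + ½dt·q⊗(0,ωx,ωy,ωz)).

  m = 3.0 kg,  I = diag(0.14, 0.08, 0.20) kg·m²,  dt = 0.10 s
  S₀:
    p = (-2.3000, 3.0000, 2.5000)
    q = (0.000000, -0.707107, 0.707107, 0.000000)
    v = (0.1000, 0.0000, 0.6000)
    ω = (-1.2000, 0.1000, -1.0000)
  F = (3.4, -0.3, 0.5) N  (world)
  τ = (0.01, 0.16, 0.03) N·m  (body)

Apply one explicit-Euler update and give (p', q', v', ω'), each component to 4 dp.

p' = (-2.2900, 3.0000, 2.5600)
q' = (-0.0458, -0.7402, 0.6697, 0.0388)
v' = (0.2133, -0.0100, 0.6167)
ω' = (-1.1843, 0.3900, -0.9886)

angular accel α = (0.1571, 2.9000, 0.1140)
new body rate ω' = (-1.1843, 0.3900, -0.9886)
2q̇ = q⊗(0,ω) = (-0.9192391, -0.7071070, -0.7071070, 0.7778177)
q' = normalize(q + ½dt·q⊗(0,ω)) = (-0.0458, -0.7402, 0.6697, 0.0388)
a = (1.1333, -0.1000, 0.1667)
p' = p + v·dt = (-2.2900, 3.0000, 2.5600)
new velocity v' = (0.2133, -0.0100, 0.6167)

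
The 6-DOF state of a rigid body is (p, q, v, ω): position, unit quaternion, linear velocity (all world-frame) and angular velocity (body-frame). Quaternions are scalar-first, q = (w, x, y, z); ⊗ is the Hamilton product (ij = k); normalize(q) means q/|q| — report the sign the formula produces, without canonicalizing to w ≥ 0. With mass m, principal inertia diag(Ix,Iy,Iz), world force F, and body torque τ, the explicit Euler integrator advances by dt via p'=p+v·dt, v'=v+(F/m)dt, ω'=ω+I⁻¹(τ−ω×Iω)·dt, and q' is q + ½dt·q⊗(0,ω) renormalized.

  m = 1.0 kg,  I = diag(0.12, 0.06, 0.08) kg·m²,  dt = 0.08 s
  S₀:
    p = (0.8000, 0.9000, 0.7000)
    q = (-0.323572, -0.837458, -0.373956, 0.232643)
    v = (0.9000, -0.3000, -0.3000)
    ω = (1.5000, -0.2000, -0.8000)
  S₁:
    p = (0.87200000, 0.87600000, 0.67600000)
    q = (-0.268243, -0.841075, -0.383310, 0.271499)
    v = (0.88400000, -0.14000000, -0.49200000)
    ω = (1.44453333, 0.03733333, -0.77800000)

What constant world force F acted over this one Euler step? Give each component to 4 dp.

F = (-0.2000, 2.0000, -2.4000)

velocity change Δv = (-0.01600000, 0.16000000, -0.19200000)
m·(v₁−v₀)/dt = (-0.2000, 2.0000, -2.4000)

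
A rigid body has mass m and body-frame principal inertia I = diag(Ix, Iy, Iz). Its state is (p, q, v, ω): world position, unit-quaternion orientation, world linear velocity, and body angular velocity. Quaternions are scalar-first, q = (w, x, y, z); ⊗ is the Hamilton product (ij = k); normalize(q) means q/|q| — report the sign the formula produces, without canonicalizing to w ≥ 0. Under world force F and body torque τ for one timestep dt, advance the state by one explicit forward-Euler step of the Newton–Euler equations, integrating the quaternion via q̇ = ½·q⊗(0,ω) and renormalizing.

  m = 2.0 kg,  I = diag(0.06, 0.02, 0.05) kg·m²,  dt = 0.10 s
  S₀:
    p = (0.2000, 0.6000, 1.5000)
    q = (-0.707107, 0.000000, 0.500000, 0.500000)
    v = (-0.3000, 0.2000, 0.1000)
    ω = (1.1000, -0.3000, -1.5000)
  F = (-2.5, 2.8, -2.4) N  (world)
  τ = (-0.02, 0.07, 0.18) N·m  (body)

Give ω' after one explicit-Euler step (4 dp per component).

ω' = (1.0442, 0.1325, -1.1664)

precession coupling ω×(Iω) = (0.0135, -0.0165, 0.0132)
angular accel α = (-0.5583, 4.3250, 3.3360)
ω + α·dt = (1.0442, 0.1325, -1.1664)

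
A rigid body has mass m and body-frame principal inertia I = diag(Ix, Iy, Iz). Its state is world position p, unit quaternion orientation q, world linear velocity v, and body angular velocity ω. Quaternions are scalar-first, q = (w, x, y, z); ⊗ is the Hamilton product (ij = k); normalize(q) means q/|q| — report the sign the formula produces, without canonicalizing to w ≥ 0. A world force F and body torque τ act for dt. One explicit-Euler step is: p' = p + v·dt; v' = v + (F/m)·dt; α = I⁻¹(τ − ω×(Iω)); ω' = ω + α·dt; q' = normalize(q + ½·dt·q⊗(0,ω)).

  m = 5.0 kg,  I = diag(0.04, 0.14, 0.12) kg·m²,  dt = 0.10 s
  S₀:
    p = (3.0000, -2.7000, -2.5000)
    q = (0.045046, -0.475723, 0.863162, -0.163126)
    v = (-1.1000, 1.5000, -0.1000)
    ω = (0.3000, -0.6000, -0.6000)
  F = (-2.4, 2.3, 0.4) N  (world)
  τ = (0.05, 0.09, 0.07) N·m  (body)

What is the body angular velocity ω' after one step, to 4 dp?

(τ − ω×Iω)/I = (1.4300, 0.5400, 0.7333)
ω' = ω + α·dt = (0.4430, -0.5460, -0.5267)

ω' = (0.4430, -0.5460, -0.5267)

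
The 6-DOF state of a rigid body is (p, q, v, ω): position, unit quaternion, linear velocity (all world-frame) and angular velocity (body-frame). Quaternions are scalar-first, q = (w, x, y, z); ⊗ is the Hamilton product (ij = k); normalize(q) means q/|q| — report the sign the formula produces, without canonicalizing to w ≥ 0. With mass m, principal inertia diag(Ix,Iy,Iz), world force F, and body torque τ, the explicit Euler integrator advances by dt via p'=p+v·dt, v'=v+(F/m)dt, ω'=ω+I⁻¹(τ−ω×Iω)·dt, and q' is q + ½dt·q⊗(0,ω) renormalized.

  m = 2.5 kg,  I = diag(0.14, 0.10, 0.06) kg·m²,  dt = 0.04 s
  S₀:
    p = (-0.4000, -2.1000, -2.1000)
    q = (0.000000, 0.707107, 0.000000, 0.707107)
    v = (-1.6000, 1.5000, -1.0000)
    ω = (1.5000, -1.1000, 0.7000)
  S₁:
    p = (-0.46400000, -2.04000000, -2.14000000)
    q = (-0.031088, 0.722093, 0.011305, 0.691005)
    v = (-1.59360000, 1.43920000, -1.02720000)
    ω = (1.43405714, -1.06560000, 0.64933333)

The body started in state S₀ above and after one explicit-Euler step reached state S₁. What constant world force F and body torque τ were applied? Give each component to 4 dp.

rate change Δω = (-0.06594286, 0.03440000, -0.05066667)
I·α + gyro = (-0.2000, 0.1700, -0.0100)
Δv = v₁−v₀ = (0.00640000, -0.06080000, -0.02720000)
m·(v₁−v₀)/dt = (0.4000, -3.8000, -1.7000)

F = (0.4000, -3.8000, -1.7000)
τ = (-0.2000, 0.1700, -0.0100)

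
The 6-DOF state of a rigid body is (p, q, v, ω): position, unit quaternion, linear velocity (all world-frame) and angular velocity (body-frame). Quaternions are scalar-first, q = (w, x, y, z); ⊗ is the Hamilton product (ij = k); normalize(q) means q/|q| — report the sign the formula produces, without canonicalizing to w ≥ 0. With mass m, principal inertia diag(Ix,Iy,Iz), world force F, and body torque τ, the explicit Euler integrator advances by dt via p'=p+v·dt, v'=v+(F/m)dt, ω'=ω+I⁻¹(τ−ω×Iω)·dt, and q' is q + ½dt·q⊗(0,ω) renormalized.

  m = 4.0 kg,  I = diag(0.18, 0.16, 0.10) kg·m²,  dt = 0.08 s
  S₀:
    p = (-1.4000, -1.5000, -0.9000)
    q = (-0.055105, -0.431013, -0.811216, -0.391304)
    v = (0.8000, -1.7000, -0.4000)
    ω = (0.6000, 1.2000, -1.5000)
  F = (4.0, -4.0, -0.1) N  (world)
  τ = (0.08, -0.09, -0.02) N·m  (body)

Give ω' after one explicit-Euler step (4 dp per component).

precession coupling ω×(Iω) = (0.1080, -0.0720, -0.0144)
(τ − ω×Iω)/I = (-0.1556, -0.1125, -0.0560)
new body rate ω' = (0.5876, 1.1910, -1.5045)

ω' = (0.5876, 1.1910, -1.5045)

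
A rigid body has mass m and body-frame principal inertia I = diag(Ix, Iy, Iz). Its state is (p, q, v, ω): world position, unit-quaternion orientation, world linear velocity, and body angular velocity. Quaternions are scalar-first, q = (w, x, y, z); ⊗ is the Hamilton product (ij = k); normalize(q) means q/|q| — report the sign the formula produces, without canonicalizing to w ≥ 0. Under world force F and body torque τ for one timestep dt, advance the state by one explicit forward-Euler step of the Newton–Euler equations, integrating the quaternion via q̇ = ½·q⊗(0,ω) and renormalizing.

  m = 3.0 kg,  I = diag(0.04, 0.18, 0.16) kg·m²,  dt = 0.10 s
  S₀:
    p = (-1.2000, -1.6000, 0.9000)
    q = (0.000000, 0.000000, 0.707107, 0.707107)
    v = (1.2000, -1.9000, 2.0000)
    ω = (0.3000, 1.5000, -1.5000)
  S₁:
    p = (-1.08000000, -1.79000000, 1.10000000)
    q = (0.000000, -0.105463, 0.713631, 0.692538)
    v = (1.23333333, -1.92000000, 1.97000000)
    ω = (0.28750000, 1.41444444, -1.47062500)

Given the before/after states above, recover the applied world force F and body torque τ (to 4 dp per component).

F = (1.0000, -0.6000, -0.9000)
τ = (0.0400, -0.1000, 0.1100)

ω₁ − ω₀ = (-0.01250000, -0.08555556, 0.02937500)
ω₀×(Iω₀) = (0.0450, 0.0540, 0.0630)
I·α + gyro = (0.0400, -0.1000, 0.1100)
v₁ − v₀ = (0.03333333, -0.02000000, -0.03000000)
F = m·Δv/dt = (1.0000, -0.6000, -0.9000)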